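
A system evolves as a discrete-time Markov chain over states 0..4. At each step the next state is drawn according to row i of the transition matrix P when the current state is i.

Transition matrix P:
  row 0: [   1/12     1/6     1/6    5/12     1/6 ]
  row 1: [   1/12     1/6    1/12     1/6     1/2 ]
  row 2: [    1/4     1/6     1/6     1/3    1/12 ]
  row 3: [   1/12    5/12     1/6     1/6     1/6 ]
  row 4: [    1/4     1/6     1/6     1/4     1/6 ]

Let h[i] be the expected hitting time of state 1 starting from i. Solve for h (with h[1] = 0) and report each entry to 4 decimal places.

First-step conditioning: h[1] = 0; for i ≠ 1, h[i] = 1 + Σ_k P[i][k]·h[k].
  h[0] = 1 + 1/12·h[0] + 1/6·h[2] + 5/12·h[3] + 1/6·h[4]
  h[2] = 1 + 1/4·h[0] + 1/6·h[2] + 1/3·h[3] + 1/12·h[4]
  h[3] = 1 + 1/12·h[0] + 1/6·h[2] + 1/6·h[3] + 1/6·h[4]
  h[4] = 1 + 1/4·h[0] + 1/6·h[2] + 1/4·h[3] + 1/6·h[4]
Solving the 4×4 linear system over states ≠ 1 gives exactly h = [2160/523, 0, 2190/523, 1728/523, 2232/523] (h[1] = 0 is the target).

h = [4.1300, 0.0000, 4.1874, 3.3040, 4.2677]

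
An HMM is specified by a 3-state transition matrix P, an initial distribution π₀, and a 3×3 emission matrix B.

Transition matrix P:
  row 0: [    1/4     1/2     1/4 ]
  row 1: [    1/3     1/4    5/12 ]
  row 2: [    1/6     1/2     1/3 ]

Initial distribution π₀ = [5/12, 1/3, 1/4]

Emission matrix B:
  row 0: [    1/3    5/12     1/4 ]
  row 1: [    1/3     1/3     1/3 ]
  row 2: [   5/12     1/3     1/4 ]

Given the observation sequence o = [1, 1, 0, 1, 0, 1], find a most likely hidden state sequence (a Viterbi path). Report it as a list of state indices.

t=0: δ = [1.736e-01, 1.111e-01, 8.333e-02]  (obs o_0=1)
t=1: δ = [1.808e-02, 2.894e-02, 1.543e-02]  ψ = [0, 0, 1]  (obs o_1=1)
t=2: δ = [3.215e-03, 3.014e-03, 5.023e-03]  ψ = [1, 0, 1]  (obs o_2=0)
t=3: δ = [4.186e-04, 8.372e-04, 5.582e-04]  ψ = [1, 2, 2]  (obs o_3=1)
t=4: δ = [9.303e-05, 9.303e-05, 1.454e-04]  ψ = [1, 2, 1]  (obs o_4=0)
t=5: δ = [1.292e-05, 2.423e-05, 1.615e-05]  ψ = [1, 2, 2]  (obs o_5=1)
backtrack: best end state = 1; path = [0, 1, 2, 1, 2, 1]

path = [0, 1, 2, 1, 2, 1]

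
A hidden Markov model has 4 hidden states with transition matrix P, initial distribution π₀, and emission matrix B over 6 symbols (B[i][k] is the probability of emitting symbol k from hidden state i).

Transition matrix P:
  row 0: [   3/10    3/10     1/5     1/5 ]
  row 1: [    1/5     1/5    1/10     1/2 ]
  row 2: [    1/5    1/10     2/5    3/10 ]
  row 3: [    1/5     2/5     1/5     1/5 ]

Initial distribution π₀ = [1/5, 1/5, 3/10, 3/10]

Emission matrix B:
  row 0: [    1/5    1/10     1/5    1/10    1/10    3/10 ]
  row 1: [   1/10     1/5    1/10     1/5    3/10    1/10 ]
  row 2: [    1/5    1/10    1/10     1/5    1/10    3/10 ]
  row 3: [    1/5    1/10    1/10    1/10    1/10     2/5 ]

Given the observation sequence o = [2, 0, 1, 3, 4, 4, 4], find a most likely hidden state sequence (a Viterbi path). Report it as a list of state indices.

t=0: δ = [4.000e-02, 2.000e-02, 3.000e-02, 3.000e-02]  (obs o_0=2)
t=1: δ = [2.400e-03, 1.200e-03, 2.400e-03, 2.000e-03]  ψ = [0, 0, 2, 1]  (obs o_1=0)
t=2: δ = [7.200e-05, 1.600e-04, 9.600e-05, 7.200e-05]  ψ = [0, 3, 2, 2]  (obs o_2=1)
t=3: δ = [3.200e-06, 6.400e-06, 7.680e-06, 8.000e-06]  ψ = [1, 1, 2, 1]  (obs o_3=3)
t=4: δ = [1.600e-07, 9.600e-07, 3.072e-07, 3.200e-07]  ψ = [3, 3, 2, 1]  (obs o_4=4)
t=5: δ = [1.920e-08, 5.760e-08, 1.229e-08, 4.800e-08]  ψ = [1, 1, 2, 1]  (obs o_5=4)
t=6: δ = [1.152e-09, 5.760e-09, 9.600e-10, 2.880e-09]  ψ = [1, 3, 3, 1]  (obs o_6=4)
backtrack: best end state = 1; path = [1, 3, 1, 3, 1, 3, 1]

path = [1, 3, 1, 3, 1, 3, 1]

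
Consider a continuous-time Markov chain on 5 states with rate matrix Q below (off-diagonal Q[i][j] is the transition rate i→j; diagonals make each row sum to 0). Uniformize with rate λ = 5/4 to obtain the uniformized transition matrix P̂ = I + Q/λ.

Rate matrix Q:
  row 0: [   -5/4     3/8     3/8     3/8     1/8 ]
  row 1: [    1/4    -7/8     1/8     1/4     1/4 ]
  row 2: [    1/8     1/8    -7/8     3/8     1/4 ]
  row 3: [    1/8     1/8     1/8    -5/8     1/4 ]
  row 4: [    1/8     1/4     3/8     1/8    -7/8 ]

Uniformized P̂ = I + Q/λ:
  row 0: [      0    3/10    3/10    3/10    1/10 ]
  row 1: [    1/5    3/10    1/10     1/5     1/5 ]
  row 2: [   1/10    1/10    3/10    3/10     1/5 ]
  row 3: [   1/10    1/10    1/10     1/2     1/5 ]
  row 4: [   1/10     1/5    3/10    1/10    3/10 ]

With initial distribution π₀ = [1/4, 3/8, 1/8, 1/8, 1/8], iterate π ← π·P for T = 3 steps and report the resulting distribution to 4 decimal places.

t=0: π = [0.2500, 0.3750, 0.1250, 0.1250, 0.1250]
t=1: π = [0.1125, 0.2375, 0.2000, 0.2625, 0.1875]
t=2: π = [0.1125, 0.1888, 0.2000, 0.2913, 0.2075]
t=3: π = [0.1076, 0.1810, 0.2040, 0.2979, 0.2095]

π = [0.1076, 0.1810, 0.2040, 0.2979, 0.2095]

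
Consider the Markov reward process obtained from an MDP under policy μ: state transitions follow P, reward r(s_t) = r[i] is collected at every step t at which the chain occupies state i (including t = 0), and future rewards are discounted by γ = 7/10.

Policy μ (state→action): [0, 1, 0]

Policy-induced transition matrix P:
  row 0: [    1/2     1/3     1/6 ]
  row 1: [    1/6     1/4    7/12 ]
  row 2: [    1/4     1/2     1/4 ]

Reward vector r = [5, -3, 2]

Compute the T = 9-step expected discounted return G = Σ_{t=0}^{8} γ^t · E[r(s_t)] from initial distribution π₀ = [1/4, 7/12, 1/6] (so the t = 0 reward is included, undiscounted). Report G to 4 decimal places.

G = 2.2612

t=0: π = [0.2500, 0.5833, 0.1667], E[r] = -0.1667, γ^t·E[r] = -0.166667, running G = -0.166667
t=1: π = [0.2639, 0.3125, 0.4236], E[r] = 1.2292, γ^t·E[r] = 0.860417, running G = 0.693750
t=2: π = [0.2899, 0.3779, 0.3322], E[r] = 0.9803, γ^t·E[r] = 0.480359, running G = 1.174109
t=3: π = [0.2910, 0.3572, 0.3518], E[r] = 1.0870, γ^t·E[r] = 0.372824, running G = 1.546933
t=4: π = [0.2930, 0.3622, 0.3448], E[r] = 1.0679, γ^t·E[r] = 0.256413, running G = 1.803345
t=5: π = [0.2931, 0.3606, 0.3463], E[r] = 1.0761, γ^t·E[r] = 0.180858, running G = 1.984203
t=6: π = [0.2932, 0.3610, 0.3458], E[r] = 1.0746, γ^t·E[r] = 0.126430, running G = 2.110633
t=7: π = [0.2932, 0.3609, 0.3459], E[r] = 1.0753, γ^t·E[r] = 0.088552, running G = 2.199185
t=8: π = [0.2932, 0.3609, 0.3459], E[r] = 1.0751, γ^t·E[r] = 0.061980, running G = 2.261165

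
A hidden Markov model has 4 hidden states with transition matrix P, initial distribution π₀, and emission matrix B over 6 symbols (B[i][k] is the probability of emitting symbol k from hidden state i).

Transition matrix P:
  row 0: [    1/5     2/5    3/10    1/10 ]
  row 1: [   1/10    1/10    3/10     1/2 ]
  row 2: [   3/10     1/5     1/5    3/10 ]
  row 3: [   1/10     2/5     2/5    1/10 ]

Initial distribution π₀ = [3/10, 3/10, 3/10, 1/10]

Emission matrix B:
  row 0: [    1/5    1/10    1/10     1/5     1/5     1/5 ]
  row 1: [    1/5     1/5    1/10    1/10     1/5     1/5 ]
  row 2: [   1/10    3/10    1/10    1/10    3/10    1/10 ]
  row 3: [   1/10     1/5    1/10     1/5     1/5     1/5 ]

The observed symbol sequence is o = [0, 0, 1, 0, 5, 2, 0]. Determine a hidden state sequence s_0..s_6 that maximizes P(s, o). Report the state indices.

t=0: δ = [6.000e-02, 6.000e-02, 3.000e-02, 1.000e-02]  (obs o_0=0)
t=1: δ = [2.400e-03, 4.800e-03, 1.800e-03, 3.000e-03]  ψ = [0, 0, 0, 1]  (obs o_1=0)
t=2: δ = [5.400e-05, 2.400e-04, 4.320e-04, 4.800e-04]  ψ = [2, 3, 1, 1]  (obs o_2=1)
t=3: δ = [2.592e-05, 3.840e-05, 1.920e-05, 1.296e-05]  ψ = [2, 3, 3, 2]  (obs o_3=0)
t=4: δ = [1.152e-06, 2.074e-06, 1.152e-06, 3.840e-06]  ψ = [2, 0, 1, 1]  (obs o_4=5)
t=5: δ = [3.840e-08, 1.536e-07, 1.536e-07, 1.037e-07]  ψ = [3, 3, 3, 1]  (obs o_5=2)
t=6: δ = [9.216e-09, 8.294e-09, 4.608e-09, 7.680e-09]  ψ = [2, 3, 1, 1]  (obs o_6=0)
backtrack: best end state = 0; path = [0, 1, 3, 1, 3, 2, 0]

path = [0, 1, 3, 1, 3, 2, 0]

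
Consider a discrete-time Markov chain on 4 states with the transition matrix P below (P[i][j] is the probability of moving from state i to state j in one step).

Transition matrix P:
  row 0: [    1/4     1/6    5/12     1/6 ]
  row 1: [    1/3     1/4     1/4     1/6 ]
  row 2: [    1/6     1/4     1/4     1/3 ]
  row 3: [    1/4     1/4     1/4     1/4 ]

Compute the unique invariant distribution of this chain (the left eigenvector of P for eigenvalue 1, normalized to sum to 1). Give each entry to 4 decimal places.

π = [0.2449, 0.2296, 0.2908, 0.2347]

Balance equations π_j = Σ_i π_i·P[i][j]:
  π_0 = 1/4·π_0 + 1/3·π_1 + 1/6·π_2 + 1/4·π_3
  π_1 = 1/6·π_0 + 1/4·π_1 + 1/4·π_2 + 1/4·π_3
  π_2 = 5/12·π_0 + 1/4·π_1 + 1/4·π_2 + 1/4·π_3
  normalize: π_0 + π_1 + π_2 + π_3 = 1
Solving the linear system gives exactly π = [12/49, 45/196, 57/196, 23/98].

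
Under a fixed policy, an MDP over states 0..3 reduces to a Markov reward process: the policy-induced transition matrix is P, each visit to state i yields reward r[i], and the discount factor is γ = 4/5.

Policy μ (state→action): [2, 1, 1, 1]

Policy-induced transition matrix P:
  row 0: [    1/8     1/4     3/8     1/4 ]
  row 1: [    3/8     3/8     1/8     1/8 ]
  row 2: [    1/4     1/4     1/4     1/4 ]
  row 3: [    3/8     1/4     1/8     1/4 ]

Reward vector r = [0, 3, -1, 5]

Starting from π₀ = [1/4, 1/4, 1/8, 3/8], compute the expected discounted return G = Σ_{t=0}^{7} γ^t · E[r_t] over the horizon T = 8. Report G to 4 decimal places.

G = 7.9158

t=0: π = [0.2500, 0.2500, 0.1250, 0.3750], E[r] = 2.5000, γ^t·E[r] = 2.500000, running G = 2.500000
t=1: π = [0.2969, 0.2813, 0.2031, 0.2188], E[r] = 1.7344, γ^t·E[r] = 1.387500, running G = 3.887500
t=2: π = [0.2754, 0.2852, 0.2246, 0.2148], E[r] = 1.7051, γ^t·E[r] = 1.091250, running G = 4.978750
t=3: π = [0.2781, 0.2856, 0.2219, 0.2144], E[r] = 1.7068, γ^t·E[r] = 0.873875, running G = 5.852625
t=4: π = [0.2777, 0.2857, 0.2223, 0.2143], E[r] = 1.7063, γ^t·E[r] = 0.698913, running G = 6.551538
t=5: π = [0.2778, 0.2857, 0.2222, 0.2143], E[r] = 1.7064, γ^t·E[r] = 0.559139, running G = 7.110676
t=6: π = [0.2778, 0.2857, 0.2222, 0.2143], E[r] = 1.7063, γ^t·E[r] = 0.447309, running G = 7.557985
t=7: π = [0.2778, 0.2857, 0.2222, 0.2143], E[r] = 1.7063, γ^t·E[r] = 0.357847, running G = 7.915833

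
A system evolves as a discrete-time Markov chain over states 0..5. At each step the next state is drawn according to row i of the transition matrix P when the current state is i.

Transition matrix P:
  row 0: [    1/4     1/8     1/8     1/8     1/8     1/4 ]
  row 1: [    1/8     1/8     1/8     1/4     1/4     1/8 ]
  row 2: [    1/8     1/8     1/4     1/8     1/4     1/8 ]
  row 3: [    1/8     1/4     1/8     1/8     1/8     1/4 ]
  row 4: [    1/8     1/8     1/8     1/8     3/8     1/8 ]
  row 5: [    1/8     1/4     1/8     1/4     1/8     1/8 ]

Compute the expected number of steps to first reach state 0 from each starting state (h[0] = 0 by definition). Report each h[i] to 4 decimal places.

First-step conditioning: h[0] = 0; for i ≠ 0, h[i] = 1 + Σ_k P[i][k]·h[k].
  h[1] = 1 + 1/8·h[1] + 1/8·h[2] + 1/4·h[3] + 1/4·h[4] + 1/8·h[5]
  h[2] = 1 + 1/8·h[1] + 1/4·h[2] + 1/8·h[3] + 1/4·h[4] + 1/8·h[5]
  h[3] = 1 + 1/4·h[1] + 1/8·h[2] + 1/8·h[3] + 1/8·h[4] + 1/4·h[5]
  h[4] = 1 + 1/8·h[1] + 1/8·h[2] + 1/8·h[3] + 3/8·h[4] + 1/8·h[5]
  h[5] = 1 + 1/4·h[1] + 1/8·h[2] + 1/4·h[3] + 1/8·h[4] + 1/8·h[5]
Solving the 5×5 linear system over states ≠ 0 gives exactly h = [0, 8, 8, 8, 8, 8] (h[0] = 0 is the target).

h = [0.0000, 8.0000, 8.0000, 8.0000, 8.0000, 8.0000]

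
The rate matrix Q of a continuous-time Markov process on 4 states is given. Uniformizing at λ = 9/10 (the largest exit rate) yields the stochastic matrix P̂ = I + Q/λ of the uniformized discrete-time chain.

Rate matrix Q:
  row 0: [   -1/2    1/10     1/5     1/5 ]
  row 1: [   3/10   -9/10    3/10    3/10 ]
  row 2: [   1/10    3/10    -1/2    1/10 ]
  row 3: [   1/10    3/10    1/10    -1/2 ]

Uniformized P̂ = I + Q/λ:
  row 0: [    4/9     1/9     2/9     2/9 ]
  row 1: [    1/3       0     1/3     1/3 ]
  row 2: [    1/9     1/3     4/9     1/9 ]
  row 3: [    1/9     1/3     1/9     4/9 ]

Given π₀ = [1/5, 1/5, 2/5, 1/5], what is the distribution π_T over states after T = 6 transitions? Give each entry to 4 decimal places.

π = [0.2368, 0.2105, 0.2765, 0.2762]

t=0: π = [0.2000, 0.2000, 0.4000, 0.2000]
t=1: π = [0.2222, 0.2222, 0.3111, 0.2444]
t=2: π = [0.2346, 0.2099, 0.2889, 0.2667]
t=3: π = [0.2359, 0.2112, 0.2801, 0.2727]
t=4: π = [0.2367, 0.2105, 0.2776, 0.2752]
t=5: π = [0.2368, 0.2106, 0.2767, 0.2759]
t=6: π = [0.2368, 0.2105, 0.2765, 0.2762]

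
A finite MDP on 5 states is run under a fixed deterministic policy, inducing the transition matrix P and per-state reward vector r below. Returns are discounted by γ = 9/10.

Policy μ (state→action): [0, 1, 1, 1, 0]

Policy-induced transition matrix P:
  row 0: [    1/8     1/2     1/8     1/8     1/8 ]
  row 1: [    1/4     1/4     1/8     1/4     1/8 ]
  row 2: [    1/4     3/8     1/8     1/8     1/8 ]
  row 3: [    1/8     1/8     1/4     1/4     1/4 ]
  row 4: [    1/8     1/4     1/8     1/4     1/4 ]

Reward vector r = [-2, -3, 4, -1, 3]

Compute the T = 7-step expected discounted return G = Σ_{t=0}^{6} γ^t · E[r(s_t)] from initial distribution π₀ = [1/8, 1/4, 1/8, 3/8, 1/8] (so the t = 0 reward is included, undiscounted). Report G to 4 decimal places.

t=0: π = [0.1250, 0.2500, 0.1250, 0.3750, 0.1250], E[r] = -0.5000, γ^t·E[r] = -0.500000, running G = -0.500000
t=1: π = [0.1719, 0.2500, 0.1719, 0.2188, 0.1875], E[r] = -0.0625, γ^t·E[r] = -0.056250, running G = -0.556250
t=2: π = [0.1777, 0.2871, 0.1523, 0.2070, 0.1758], E[r] = -0.2871, γ^t·E[r] = -0.232559, running G = -0.788809
t=3: π = [0.1799, 0.2876, 0.1509, 0.2087, 0.1729], E[r] = -0.3093, γ^t·E[r] = -0.225499, running G = -1.014307
t=4: π = [0.1798, 0.2878, 0.1511, 0.2086, 0.1727], E[r] = -0.3091, γ^t·E[r] = -0.202769, running G = -1.217076
t=5: π = [0.1799, 0.2878, 0.1511, 0.2086, 0.1727], E[r] = -0.3093, γ^t·E[r] = -0.182634, running G = -1.399710
t=6: π = [0.1799, 0.2878, 0.1511, 0.2086, 0.1727], E[r] = -0.3093, γ^t·E[r] = -0.164397, running G = -1.564107

G = -1.5641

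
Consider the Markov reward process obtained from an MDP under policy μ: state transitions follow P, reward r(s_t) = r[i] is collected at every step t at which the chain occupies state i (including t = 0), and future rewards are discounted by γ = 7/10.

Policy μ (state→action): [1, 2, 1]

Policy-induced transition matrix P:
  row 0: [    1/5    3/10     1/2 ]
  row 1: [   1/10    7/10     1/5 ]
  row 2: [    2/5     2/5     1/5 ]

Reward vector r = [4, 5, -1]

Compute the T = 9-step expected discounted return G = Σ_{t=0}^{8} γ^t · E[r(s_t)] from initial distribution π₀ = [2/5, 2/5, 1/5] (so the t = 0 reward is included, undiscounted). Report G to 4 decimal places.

t=0: π = [0.4000, 0.4000, 0.2000], E[r] = 3.4000, γ^t·E[r] = 3.400000, running G = 3.400000
t=1: π = [0.2000, 0.4800, 0.3200], E[r] = 2.8800, γ^t·E[r] = 2.016000, running G = 5.416000
t=2: π = [0.2160, 0.5240, 0.2600], E[r] = 3.2240, γ^t·E[r] = 1.579760, running G = 6.995760
t=3: π = [0.1996, 0.5356, 0.2648], E[r] = 3.2116, γ^t·E[r] = 1.101579, running G = 8.097339
t=4: π = [0.1994, 0.5407, 0.2599], E[r] = 3.2413, γ^t·E[r] = 0.778241, running G = 8.875580
t=5: π = [0.1979, 0.5423, 0.2598], E[r] = 3.2432, γ^t·E[r] = 0.545081, running G = 9.420660
t=6: π = [0.1977, 0.5429, 0.2594], E[r] = 3.2460, γ^t·E[r] = 0.381893, running G = 9.802553
t=7: π = [0.1976, 0.5431, 0.2593], E[r] = 3.2465, γ^t·E[r] = 0.267362, running G = 10.069916
t=8: π = [0.1976, 0.5432, 0.2593], E[r] = 3.2468, γ^t·E[r] = 0.187171, running G = 10.257087

G = 10.2571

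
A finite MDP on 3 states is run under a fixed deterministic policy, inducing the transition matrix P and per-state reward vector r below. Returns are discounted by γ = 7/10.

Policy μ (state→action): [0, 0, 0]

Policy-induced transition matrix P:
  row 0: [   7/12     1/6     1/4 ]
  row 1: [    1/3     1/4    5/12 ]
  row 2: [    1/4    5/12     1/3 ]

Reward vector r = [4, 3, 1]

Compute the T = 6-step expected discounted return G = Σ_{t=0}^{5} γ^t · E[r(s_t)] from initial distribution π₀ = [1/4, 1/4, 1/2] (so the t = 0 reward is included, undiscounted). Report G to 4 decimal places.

t=0: π = [0.2500, 0.2500, 0.5000], E[r] = 2.2500, γ^t·E[r] = 2.250000, running G = 2.250000
t=1: π = [0.3542, 0.3125, 0.3333], E[r] = 2.6875, γ^t·E[r] = 1.881250, running G = 4.131250
t=2: π = [0.3941, 0.2760, 0.3299], E[r] = 2.7344, γ^t·E[r] = 1.339844, running G = 5.471094
t=3: π = [0.4044, 0.2721, 0.3235], E[r] = 2.7574, γ^t·E[r] = 0.945781, running G = 6.416875
t=4: π = [0.4075, 0.2702, 0.3223], E[r] = 2.7628, γ^t·E[r] = 0.663358, running G = 7.080232
t=5: π = [0.4083, 0.2698, 0.3219], E[r] = 2.7645, γ^t·E[r] = 0.464638, running G = 7.544870

G = 7.5449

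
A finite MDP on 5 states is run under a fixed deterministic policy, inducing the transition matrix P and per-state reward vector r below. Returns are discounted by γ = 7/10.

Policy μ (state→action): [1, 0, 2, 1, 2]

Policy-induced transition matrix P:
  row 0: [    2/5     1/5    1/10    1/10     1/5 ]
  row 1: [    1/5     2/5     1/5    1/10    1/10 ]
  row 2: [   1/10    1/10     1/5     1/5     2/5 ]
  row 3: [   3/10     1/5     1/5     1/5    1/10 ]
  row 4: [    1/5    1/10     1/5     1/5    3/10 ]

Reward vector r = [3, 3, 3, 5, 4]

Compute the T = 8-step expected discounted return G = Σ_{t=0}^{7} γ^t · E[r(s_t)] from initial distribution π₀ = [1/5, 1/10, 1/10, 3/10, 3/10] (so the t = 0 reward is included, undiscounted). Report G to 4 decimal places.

G = 11.4763

t=0: π = [0.2000, 0.1000, 0.1000, 0.3000, 0.3000], E[r] = 3.9000, γ^t·E[r] = 3.900000, running G = 3.900000
t=1: π = [0.2600, 0.1800, 0.1800, 0.1700, 0.2100], E[r] = 3.5500, γ^t·E[r] = 2.485000, running G = 6.385000
t=2: π = [0.2510, 0.1970, 0.1740, 0.1560, 0.2220], E[r] = 3.5340, γ^t·E[r] = 1.731660, running G = 8.116660
t=3: π = [0.2484, 0.1998, 0.1749, 0.1552, 0.2217], E[r] = 3.5321, γ^t·E[r] = 1.211510, running G = 9.328170
t=4: π = [0.2477, 0.2003, 0.1752, 0.1552, 0.2217], E[r] = 3.5320, γ^t·E[r] = 0.848036, running G = 10.176206
t=5: π = [0.2475, 0.2004, 0.1752, 0.1552, 0.2216], E[r] = 3.5320, γ^t·E[r] = 0.593631, running G = 10.769837
t=6: π = [0.2475, 0.2004, 0.1752, 0.1552, 0.2217], E[r] = 3.5321, γ^t·E[r] = 0.415544, running G = 11.185381
t=7: π = [0.2475, 0.2004, 0.1752, 0.1552, 0.2217], E[r] = 3.5321, γ^t·E[r] = 0.290882, running G = 11.476263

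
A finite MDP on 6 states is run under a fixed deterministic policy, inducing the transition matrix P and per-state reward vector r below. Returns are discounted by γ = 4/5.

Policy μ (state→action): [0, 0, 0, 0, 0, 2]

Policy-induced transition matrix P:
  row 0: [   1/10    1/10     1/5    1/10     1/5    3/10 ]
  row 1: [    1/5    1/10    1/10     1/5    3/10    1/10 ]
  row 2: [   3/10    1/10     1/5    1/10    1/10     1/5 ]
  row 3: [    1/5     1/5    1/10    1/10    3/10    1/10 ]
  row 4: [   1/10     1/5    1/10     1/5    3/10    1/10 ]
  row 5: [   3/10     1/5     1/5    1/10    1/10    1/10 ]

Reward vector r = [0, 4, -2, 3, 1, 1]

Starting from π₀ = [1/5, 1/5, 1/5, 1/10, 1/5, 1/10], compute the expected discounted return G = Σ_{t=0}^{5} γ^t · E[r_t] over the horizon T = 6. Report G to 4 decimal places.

t=0: π = [0.2000, 0.2000, 0.2000, 0.1000, 0.2000, 0.1000], E[r] = 1.0000, γ^t·E[r] = 1.000000, running G = 1.000000
t=1: π = [0.1900, 0.1400, 0.1500, 0.1400, 0.2200, 0.1600], E[r] = 1.0600, γ^t·E[r] = 0.848000, running G = 1.848000
t=2: π = [0.1900, 0.1520, 0.1500, 0.1360, 0.2190, 0.1530], E[r] = 1.0880, γ^t·E[r] = 0.696320, running G = 2.544320
t=3: π = [0.1894, 0.1508, 0.1493, 0.1371, 0.2204, 0.1530], E[r] = 1.0893, γ^t·E[r] = 0.557722, running G = 3.102042
t=4: π = [0.1893, 0.1511, 0.1492, 0.1371, 0.2206, 0.1528], E[r] = 1.0906, γ^t·E[r] = 0.446722, running G = 3.548764
t=5: π = [0.1892, 0.1511, 0.1491, 0.1372, 0.2207, 0.1528], E[r] = 1.0909, γ^t·E[r] = 0.357468, running G = 3.906232

G = 3.9062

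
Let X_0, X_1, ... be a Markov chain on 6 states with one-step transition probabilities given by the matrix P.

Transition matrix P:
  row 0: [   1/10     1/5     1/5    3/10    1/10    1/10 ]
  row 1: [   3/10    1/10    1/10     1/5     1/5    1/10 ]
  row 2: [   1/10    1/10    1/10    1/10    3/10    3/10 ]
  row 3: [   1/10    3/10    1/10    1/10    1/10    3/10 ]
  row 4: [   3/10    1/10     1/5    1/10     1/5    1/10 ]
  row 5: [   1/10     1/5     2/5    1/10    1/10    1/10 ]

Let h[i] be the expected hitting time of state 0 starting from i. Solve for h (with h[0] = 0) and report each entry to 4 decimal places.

h = [0.0000, 4.8182, 5.9091, 5.9091, 4.8182, 6.0000]

First-step conditioning: h[0] = 0; for i ≠ 0, h[i] = 1 + Σ_k P[i][k]·h[k].
  h[1] = 1 + 1/10·h[1] + 1/10·h[2] + 1/5·h[3] + 1/5·h[4] + 1/10·h[5]
  h[2] = 1 + 1/10·h[1] + 1/10·h[2] + 1/10·h[3] + 3/10·h[4] + 3/10·h[5]
  h[3] = 1 + 3/10·h[1] + 1/10·h[2] + 1/10·h[3] + 1/10·h[4] + 3/10·h[5]
  h[4] = 1 + 1/10·h[1] + 1/5·h[2] + 1/10·h[3] + 1/5·h[4] + 1/10·h[5]
  h[5] = 1 + 1/5·h[1] + 2/5·h[2] + 1/10·h[3] + 1/10·h[4] + 1/10·h[5]
Solving the 5×5 linear system over states ≠ 0 gives exactly h = [0, 53/11, 65/11, 65/11, 53/11, 6] (h[0] = 0 is the target).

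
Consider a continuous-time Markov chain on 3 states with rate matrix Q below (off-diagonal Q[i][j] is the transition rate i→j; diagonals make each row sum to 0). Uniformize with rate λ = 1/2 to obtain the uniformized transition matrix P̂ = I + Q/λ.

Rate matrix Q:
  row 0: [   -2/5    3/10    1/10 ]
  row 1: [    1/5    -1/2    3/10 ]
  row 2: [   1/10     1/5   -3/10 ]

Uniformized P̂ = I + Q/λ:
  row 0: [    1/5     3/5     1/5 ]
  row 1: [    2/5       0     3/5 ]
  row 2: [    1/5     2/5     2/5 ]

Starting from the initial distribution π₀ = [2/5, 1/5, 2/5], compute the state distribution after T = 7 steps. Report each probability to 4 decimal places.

π = [0.2643, 0.3245, 0.4112]

t=0: π = [0.4000, 0.2000, 0.4000]
t=1: π = [0.2400, 0.4000, 0.3600]
t=2: π = [0.2800, 0.2880, 0.4320]
t=3: π = [0.2576, 0.3408, 0.4016]
t=4: π = [0.2682, 0.3152, 0.4166]
t=5: π = [0.2630, 0.3276, 0.4094]
t=6: π = [0.2655, 0.3216, 0.4129]
t=7: π = [0.2643, 0.3245, 0.4112]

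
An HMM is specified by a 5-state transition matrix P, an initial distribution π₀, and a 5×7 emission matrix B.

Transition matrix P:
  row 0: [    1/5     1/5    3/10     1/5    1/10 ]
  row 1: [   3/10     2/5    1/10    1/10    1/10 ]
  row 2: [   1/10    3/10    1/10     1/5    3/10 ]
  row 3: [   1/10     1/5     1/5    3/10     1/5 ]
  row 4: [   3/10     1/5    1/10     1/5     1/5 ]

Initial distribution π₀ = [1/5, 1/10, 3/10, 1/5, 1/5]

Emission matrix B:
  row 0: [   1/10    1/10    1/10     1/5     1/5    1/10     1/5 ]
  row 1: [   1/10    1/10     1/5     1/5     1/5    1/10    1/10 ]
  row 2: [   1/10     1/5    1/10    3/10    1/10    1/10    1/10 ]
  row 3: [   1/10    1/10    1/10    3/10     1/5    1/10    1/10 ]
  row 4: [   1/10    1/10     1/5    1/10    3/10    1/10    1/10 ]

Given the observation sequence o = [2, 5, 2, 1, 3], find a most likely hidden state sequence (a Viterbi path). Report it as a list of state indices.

t=0: δ = [2.000e-02, 2.000e-02, 3.000e-02, 2.000e-02, 4.000e-02]  (obs o_0=2)
t=1: δ = [1.200e-03, 9.000e-04, 6.000e-04, 8.000e-04, 9.000e-04]  ψ = [4, 2, 0, 4, 2]  (obs o_1=5)
t=2: δ = [2.700e-05, 7.200e-05, 3.600e-05, 2.400e-05, 3.600e-05]  ψ = [1, 1, 0, 0, 2]  (obs o_2=2)
t=3: δ = [2.160e-06, 2.880e-06, 1.620e-06, 7.200e-07, 1.080e-06]  ψ = [1, 1, 0, 1, 2]  (obs o_3=1)
t=4: δ = [1.728e-07, 2.304e-07, 1.944e-07, 1.296e-07, 4.860e-08]  ψ = [1, 1, 0, 0, 2]  (obs o_4=3)
backtrack: best end state = 1; path = [2, 1, 1, 1, 1]

path = [2, 1, 1, 1, 1]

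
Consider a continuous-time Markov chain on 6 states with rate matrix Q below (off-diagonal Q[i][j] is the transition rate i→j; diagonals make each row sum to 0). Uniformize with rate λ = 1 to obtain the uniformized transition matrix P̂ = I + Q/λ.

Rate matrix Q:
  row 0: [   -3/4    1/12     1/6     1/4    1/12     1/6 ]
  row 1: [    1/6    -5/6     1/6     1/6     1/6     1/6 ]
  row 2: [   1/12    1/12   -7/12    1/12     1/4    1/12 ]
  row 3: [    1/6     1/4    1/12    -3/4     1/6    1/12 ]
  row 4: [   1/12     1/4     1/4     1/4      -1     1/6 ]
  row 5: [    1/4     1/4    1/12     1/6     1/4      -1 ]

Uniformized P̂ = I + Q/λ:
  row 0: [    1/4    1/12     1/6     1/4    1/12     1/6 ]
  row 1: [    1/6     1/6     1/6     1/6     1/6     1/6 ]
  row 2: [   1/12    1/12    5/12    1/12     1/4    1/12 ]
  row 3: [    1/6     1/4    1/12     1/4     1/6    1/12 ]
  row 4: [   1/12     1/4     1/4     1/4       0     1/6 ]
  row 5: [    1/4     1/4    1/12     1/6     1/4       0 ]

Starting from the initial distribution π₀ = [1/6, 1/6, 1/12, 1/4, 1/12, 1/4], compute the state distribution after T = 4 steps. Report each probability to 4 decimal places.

t=0: π = [0.1667, 0.1667, 0.0833, 0.2500, 0.0833, 0.2500]
t=1: π = [0.1875, 0.1944, 0.1528, 0.2014, 0.1667, 0.0972]
t=2: π = [0.1638, 0.1771, 0.1939, 0.2002, 0.1441, 0.1209]
t=3: π = [0.1622, 0.1756, 0.2004, 0.1929, 0.1552, 0.1137]
t=4: π = [0.1600, 0.1749, 0.2042, 0.1925, 0.1534, 0.1150]

π = [0.1600, 0.1749, 0.2042, 0.1925, 0.1534, 0.1150]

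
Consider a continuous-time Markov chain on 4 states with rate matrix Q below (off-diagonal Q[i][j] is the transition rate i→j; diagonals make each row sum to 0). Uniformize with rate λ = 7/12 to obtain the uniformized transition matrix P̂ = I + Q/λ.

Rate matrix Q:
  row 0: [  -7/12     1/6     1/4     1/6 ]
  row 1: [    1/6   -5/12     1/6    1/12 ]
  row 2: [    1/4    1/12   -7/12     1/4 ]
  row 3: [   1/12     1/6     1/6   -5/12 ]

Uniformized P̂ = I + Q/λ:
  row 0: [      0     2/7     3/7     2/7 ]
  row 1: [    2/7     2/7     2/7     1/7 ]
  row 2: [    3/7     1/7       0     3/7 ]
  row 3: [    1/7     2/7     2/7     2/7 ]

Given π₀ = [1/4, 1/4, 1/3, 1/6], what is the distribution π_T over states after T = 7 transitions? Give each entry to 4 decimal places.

t=0: π = [0.2500, 0.2500, 0.3333, 0.1667]
t=1: π = [0.2381, 0.2381, 0.2262, 0.2976]
t=2: π = [0.2075, 0.2534, 0.2551, 0.2840]
t=3: π = [0.2223, 0.2493, 0.2425, 0.2860]
t=4: π = [0.2160, 0.2511, 0.2482, 0.2847]
t=5: π = [0.2188, 0.2503, 0.2457, 0.2853]
t=6: π = [0.2175, 0.2506, 0.2468, 0.2851]
t=7: π = [0.2181, 0.2505, 0.2463, 0.2852]

π = [0.2181, 0.2505, 0.2463, 0.2852]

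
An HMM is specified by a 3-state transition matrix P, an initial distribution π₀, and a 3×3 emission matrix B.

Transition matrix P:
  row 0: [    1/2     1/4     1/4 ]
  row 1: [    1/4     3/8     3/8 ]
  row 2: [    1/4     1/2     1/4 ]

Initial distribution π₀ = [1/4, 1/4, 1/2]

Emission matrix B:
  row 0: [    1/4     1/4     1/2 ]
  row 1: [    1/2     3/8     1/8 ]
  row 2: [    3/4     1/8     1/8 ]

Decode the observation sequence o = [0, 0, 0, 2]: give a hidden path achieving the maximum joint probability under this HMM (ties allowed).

path = [2, 1, 2, 0]

t=0: δ = [6.250e-02, 1.250e-01, 3.750e-01]  (obs o_0=0)
t=1: δ = [2.344e-02, 9.375e-02, 7.031e-02]  ψ = [2, 2, 2]  (obs o_1=0)
t=2: δ = [5.859e-03, 1.758e-02, 2.637e-02]  ψ = [1, 1, 1]  (obs o_2=0)
t=3: δ = [3.296e-03, 1.648e-03, 8.240e-04]  ψ = [2, 2, 1]  (obs o_3=2)
backtrack: best end state = 0; path = [2, 1, 2, 0]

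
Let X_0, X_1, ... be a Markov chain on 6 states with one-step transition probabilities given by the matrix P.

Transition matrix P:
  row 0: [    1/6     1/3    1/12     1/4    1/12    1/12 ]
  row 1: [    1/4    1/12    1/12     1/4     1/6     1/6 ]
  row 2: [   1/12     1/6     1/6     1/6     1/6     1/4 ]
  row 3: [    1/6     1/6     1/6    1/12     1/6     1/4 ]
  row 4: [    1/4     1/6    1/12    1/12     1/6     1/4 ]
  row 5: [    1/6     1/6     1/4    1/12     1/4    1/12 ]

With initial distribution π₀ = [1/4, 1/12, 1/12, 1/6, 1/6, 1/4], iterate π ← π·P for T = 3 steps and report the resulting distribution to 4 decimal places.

t=0: π = [0.2500, 0.0833, 0.0833, 0.1667, 0.1667, 0.2500]
t=1: π = [0.1806, 0.2014, 0.1458, 0.1458, 0.1667, 0.1597]
t=2: π = [0.1852, 0.1800, 0.1343, 0.1591, 0.1649, 0.1765]
t=3: π = [0.1842, 0.1825, 0.1372, 0.1554, 0.1659, 0.1747]

π = [0.1842, 0.1825, 0.1372, 0.1554, 0.1659, 0.1747]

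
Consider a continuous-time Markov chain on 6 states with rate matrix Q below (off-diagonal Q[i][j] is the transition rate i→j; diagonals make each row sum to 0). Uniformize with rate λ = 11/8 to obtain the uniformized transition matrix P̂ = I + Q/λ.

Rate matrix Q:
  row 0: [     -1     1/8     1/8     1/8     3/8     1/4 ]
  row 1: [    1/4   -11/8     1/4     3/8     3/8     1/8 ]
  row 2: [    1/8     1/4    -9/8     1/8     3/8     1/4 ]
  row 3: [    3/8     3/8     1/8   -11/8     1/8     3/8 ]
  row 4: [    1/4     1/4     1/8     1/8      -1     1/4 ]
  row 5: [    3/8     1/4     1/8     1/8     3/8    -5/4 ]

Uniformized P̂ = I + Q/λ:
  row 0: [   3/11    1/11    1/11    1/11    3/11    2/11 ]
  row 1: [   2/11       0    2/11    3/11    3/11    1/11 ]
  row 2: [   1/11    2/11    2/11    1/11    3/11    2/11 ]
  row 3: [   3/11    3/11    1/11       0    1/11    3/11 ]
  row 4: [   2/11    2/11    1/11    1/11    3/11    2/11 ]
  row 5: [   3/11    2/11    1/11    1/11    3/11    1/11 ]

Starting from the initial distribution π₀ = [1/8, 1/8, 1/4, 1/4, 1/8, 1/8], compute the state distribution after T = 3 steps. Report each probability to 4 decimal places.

π = [0.2153, 0.1472, 0.1144, 0.1061, 0.2521, 0.1650]

t=0: π = [0.1250, 0.1250, 0.2500, 0.2500, 0.1250, 0.1250]
t=1: π = [0.2045, 0.1705, 0.1250, 0.0909, 0.2273, 0.1818]
t=2: π = [0.2138, 0.1405, 0.1178, 0.1136, 0.2562, 0.1581]
t=3: π = [0.2153, 0.1472, 0.1144, 0.1061, 0.2521, 0.1650]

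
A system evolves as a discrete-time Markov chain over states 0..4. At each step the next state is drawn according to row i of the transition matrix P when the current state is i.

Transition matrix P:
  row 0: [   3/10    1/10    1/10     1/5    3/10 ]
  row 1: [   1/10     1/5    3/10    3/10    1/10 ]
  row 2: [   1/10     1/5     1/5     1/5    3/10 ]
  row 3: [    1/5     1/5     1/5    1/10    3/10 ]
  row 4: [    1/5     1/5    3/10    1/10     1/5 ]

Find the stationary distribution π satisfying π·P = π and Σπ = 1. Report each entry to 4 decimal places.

Balance equations π_j = Σ_i π_i·P[i][j]:
  π_0 = 3/10·π_0 + 1/10·π_1 + 1/10·π_2 + 1/5·π_3 + 1/5·π_4
  π_1 = 1/10·π_0 + 1/5·π_1 + 1/5·π_2 + 1/5·π_3 + 1/5·π_4
  π_2 = 1/10·π_0 + 3/10·π_1 + 1/5·π_2 + 1/5·π_3 + 3/10·π_4
  π_3 = 1/5·π_0 + 3/10·π_1 + 1/5·π_2 + 1/10·π_3 + 1/10·π_4
  normalize: π_0 + π_1 + π_2 + π_3 + π_4 = 1
Solving the linear system gives exactly π = [1712/9671, 1763/9671, 2171/9671, 1708/9671, 2317/9671].

π = [0.1770, 0.1823, 0.2245, 0.1766, 0.2396]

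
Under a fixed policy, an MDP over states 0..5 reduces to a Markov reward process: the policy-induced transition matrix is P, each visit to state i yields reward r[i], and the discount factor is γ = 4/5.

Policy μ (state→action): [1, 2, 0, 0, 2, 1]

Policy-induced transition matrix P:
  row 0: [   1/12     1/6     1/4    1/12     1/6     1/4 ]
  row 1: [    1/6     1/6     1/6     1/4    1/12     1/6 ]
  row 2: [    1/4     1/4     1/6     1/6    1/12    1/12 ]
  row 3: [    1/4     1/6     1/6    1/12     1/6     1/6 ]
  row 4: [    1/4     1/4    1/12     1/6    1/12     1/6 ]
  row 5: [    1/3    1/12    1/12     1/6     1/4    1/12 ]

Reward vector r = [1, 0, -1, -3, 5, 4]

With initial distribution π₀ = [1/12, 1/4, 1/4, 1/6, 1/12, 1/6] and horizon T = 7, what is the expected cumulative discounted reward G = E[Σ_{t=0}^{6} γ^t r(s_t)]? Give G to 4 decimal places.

G = 3.0588

t=0: π = [0.0833, 0.2500, 0.2500, 0.1667, 0.0833, 0.1667], E[r] = 0.4167, γ^t·E[r] = 0.416667, running G = 0.416667
t=1: π = [0.2292, 0.1806, 0.1528, 0.1667, 0.1319, 0.1389], E[r] = 0.7917, γ^t·E[r] = 0.633333, running G = 1.050000
t=2: π = [0.2083, 0.1788, 0.1632, 0.1487, 0.1395, 0.1615], E[r] = 0.9421, γ^t·E[r] = 0.602963, running G = 1.652963
t=3: π = [0.2138, 0.1784, 0.1590, 0.1518, 0.1400, 0.1570], E[r] = 0.9273, γ^t·E[r] = 0.474790, running G = 2.127753
t=4: π = [0.2126, 0.1785, 0.1597, 0.1511, 0.1400, 0.1582], E[r] = 0.9321, γ^t·E[r] = 0.381789, running G = 2.509542
t=5: π = [0.2129, 0.1785, 0.1595, 0.1512, 0.1400, 0.1579], E[r] = 0.9312, γ^t·E[r] = 0.305124, running G = 2.814666
t=6: π = [0.2128, 0.1785, 0.1596, 0.1512, 0.1400, 0.1580], E[r] = 0.9314, γ^t·E[r] = 0.244163, running G = 3.058830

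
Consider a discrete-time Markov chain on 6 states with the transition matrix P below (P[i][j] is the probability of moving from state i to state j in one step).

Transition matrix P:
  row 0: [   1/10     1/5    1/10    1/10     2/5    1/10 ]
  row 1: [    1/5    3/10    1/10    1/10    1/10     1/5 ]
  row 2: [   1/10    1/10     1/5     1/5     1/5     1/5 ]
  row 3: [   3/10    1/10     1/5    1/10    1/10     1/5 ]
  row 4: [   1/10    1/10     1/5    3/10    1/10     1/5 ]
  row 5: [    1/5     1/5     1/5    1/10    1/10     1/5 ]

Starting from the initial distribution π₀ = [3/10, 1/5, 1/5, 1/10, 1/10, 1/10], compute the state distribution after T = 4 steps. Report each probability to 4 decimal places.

t=0: π = [0.3000, 0.2000, 0.2000, 0.1000, 0.1000, 0.1000]
t=1: π = [0.1500, 0.1800, 0.1500, 0.1400, 0.2100, 0.1700]
t=2: π = [0.1630, 0.1680, 0.1670, 0.1570, 0.1600, 0.1850]
t=3: π = [0.1667, 0.1684, 0.1669, 0.1487, 0.1656, 0.1837]
t=4: π = [0.1650, 0.1687, 0.1665, 0.1498, 0.1667, 0.1833]

π = [0.1650, 0.1687, 0.1665, 0.1498, 0.1667, 0.1833]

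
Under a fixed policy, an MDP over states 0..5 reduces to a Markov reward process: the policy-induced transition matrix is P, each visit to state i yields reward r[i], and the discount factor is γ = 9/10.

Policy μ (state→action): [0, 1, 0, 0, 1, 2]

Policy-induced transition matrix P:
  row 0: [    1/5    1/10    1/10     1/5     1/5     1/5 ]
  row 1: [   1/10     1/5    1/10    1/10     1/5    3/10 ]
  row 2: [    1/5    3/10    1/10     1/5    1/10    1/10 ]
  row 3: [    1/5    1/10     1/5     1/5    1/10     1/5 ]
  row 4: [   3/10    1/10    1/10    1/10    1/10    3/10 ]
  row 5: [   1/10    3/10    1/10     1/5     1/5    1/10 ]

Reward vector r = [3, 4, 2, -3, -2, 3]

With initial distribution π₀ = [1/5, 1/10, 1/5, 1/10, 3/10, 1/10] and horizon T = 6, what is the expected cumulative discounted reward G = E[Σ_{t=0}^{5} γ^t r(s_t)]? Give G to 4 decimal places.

t=0: π = [0.2000, 0.1000, 0.2000, 0.1000, 0.3000, 0.1000], E[r] = 0.8000, γ^t·E[r] = 0.800000, running G = 0.800000
t=1: π = [0.2100, 0.1700, 0.1100, 0.1600, 0.1400, 0.2100], E[r] = 1.4000, γ^t·E[r] = 1.260000, running G = 2.060000
t=2: π = [0.1760, 0.1810, 0.1160, 0.1690, 0.1590, 0.1990], E[r] = 1.2560, γ^t·E[r] = 1.017360, running G = 3.077360
t=3: π = [0.1779, 0.1811, 0.1169, 0.1660, 0.1556, 0.2025], E[r] = 1.2902, γ^t·E[r] = 0.940556, running G = 4.017916
t=4: π = [0.1772, 0.1820, 0.1166, 0.1663, 0.1562, 0.2017], E[r] = 1.2867, γ^t·E[r] = 0.844178, running G = 4.862093
t=5: π = [0.1772, 0.1819, 0.1166, 0.1662, 0.1561, 0.2020], E[r] = 1.2877, γ^t·E[r] = 0.760348, running G = 5.622441

G = 5.6224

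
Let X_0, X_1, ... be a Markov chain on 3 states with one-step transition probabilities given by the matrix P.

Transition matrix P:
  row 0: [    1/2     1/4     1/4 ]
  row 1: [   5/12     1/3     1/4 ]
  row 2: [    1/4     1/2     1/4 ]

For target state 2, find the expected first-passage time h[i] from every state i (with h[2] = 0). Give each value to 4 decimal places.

First-step conditioning: h[2] = 0; for i ≠ 2, h[i] = 1 + Σ_k P[i][k]·h[k].
  h[0] = 1 + 1/2·h[0] + 1/4·h[1]
  h[1] = 1 + 5/12·h[0] + 1/3·h[1]
Solving the 2×2 linear system over states ≠ 2 gives exactly h = [4, 4, 0] (h[2] = 0 is the target).

h = [4.0000, 4.0000, 0.0000]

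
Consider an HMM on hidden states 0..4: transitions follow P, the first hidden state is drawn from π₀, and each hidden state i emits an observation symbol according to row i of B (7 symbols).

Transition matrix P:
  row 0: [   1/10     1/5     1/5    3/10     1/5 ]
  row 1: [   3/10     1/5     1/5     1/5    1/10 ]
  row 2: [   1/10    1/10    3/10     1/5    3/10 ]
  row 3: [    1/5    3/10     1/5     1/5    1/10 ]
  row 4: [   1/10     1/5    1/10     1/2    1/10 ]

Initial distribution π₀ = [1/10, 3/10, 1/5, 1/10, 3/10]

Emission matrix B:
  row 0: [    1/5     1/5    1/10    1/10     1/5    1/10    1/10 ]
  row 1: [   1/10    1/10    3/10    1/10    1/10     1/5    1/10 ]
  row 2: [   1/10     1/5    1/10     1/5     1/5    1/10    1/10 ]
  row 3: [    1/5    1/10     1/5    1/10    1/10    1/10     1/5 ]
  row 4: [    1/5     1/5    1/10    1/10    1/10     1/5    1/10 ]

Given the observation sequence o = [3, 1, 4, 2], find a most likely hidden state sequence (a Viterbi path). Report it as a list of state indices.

path = [2, 4, 3, 1]

t=0: δ = [1.000e-02, 3.000e-02, 4.000e-02, 1.000e-02, 3.000e-02]  (obs o_0=3)
t=1: δ = [1.800e-03, 6.000e-04, 2.400e-03, 1.500e-03, 2.400e-03]  ψ = [1, 1, 2, 4, 2]  (obs o_1=1)
t=2: δ = [6.000e-05, 4.800e-05, 1.440e-04, 1.200e-04, 7.200e-05]  ψ = [3, 4, 2, 4, 2]  (obs o_2=4)
t=3: δ = [2.400e-06, 1.080e-05, 4.320e-06, 7.200e-06, 4.320e-06]  ψ = [3, 3, 2, 4, 2]  (obs o_3=2)
backtrack: best end state = 1; path = [2, 4, 3, 1]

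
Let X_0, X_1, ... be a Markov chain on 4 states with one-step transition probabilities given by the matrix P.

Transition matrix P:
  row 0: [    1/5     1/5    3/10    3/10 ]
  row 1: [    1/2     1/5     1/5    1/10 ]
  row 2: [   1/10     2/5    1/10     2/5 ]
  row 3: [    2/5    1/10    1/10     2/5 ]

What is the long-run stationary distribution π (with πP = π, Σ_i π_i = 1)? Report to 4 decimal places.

Balance equations π_j = Σ_i π_i·P[i][j]:
  π_0 = 1/5·π_0 + 1/2·π_1 + 1/10·π_2 + 2/5·π_3
  π_1 = 1/5·π_0 + 1/5·π_1 + 2/5·π_2 + 1/10·π_3
  π_2 = 3/10·π_0 + 1/5·π_1 + 1/10·π_2 + 1/10·π_3
  normalize: π_0 + π_1 + π_2 + π_3 = 1
Solving the linear system gives exactly π = [331/1085, 223/1085, 197/1085, 334/1085].

π = [0.3051, 0.2055, 0.1816, 0.3078]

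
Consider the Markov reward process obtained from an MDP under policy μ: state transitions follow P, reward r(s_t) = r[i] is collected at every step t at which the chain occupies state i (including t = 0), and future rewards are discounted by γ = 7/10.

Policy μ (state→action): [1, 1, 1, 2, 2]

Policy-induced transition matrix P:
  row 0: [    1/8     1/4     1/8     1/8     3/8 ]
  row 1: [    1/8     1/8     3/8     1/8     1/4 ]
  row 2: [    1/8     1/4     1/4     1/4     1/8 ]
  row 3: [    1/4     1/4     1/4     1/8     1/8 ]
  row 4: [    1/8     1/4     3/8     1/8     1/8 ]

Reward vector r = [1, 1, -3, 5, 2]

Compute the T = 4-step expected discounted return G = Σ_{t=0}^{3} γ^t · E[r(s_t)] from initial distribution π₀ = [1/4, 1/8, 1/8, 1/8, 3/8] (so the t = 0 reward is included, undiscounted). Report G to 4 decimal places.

G = 2.3969

t=0: π = [0.2500, 0.1250, 0.1250, 0.1250, 0.3750], E[r] = 1.3750, γ^t·E[r] = 1.375000, running G = 1.375000
t=1: π = [0.1406, 0.2344, 0.2813, 0.1406, 0.2031], E[r] = 0.6406, γ^t·E[r] = 0.448438, running G = 1.823438
t=2: π = [0.1426, 0.2207, 0.2871, 0.1602, 0.1895], E[r] = 0.6816, γ^t·E[r] = 0.334004, running G = 2.157441
t=3: π = [0.1450, 0.2224, 0.2834, 0.1609, 0.1882], E[r] = 0.6980, γ^t·E[r] = 0.239413, running G = 2.396855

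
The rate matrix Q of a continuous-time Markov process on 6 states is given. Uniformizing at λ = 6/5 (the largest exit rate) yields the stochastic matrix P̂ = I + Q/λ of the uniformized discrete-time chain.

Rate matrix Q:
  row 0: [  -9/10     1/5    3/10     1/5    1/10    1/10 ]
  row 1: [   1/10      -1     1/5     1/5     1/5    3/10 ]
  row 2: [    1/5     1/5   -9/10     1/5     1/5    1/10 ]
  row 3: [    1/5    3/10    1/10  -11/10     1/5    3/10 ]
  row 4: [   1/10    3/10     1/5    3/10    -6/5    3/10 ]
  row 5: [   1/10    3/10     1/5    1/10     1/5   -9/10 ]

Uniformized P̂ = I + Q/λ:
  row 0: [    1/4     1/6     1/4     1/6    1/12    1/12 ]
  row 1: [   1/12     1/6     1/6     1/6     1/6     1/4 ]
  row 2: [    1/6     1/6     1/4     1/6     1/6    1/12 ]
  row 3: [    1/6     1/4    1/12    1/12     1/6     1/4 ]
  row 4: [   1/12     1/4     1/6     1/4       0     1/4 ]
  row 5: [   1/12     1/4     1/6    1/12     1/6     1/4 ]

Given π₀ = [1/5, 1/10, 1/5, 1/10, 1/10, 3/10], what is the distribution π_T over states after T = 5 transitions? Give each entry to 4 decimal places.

π = [0.1330, 0.2067, 0.1804, 0.1489, 0.1334, 0.1978]

t=0: π = [0.2000, 0.1000, 0.2000, 0.1000, 0.1000, 0.3000]
t=1: π = [0.1417, 0.2083, 0.1917, 0.1417, 0.1333, 0.1833]
t=2: π = [0.1347, 0.2049, 0.1826, 0.1507, 0.1326, 0.1944]
t=3: π = [0.1336, 0.2065, 0.1806, 0.1490, 0.1333, 0.1971]
t=4: π = [0.1331, 0.2066, 0.1804, 0.1489, 0.1333, 0.1976]
t=5: π = [0.1330, 0.2067, 0.1804, 0.1489, 0.1334, 0.1978]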